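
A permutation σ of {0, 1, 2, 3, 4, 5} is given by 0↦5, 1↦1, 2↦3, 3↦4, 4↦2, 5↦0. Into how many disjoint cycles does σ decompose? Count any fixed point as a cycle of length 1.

3

Cycle decomposition: (0 5) (1) (2 3 4).
3 cycles.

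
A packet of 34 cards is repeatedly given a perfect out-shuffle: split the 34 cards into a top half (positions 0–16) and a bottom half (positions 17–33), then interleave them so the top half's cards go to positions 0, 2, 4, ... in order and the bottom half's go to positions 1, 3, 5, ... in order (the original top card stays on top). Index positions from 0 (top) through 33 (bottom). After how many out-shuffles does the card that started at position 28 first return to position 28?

Follow position 28 under repeated out-shuffles:
28 → 23 → 13 → 26 → 19 → 5 → 10 → 20 → 7 → 14 → 28
It first returns after 10 out-shuffles.

10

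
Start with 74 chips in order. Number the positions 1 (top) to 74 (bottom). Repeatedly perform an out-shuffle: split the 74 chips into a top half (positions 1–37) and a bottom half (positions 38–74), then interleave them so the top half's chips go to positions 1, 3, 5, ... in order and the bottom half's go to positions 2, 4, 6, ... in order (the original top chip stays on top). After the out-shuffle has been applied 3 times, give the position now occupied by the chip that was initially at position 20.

Track the chip's position through each out-shuffle:
20 → 39 → 4 → 7

7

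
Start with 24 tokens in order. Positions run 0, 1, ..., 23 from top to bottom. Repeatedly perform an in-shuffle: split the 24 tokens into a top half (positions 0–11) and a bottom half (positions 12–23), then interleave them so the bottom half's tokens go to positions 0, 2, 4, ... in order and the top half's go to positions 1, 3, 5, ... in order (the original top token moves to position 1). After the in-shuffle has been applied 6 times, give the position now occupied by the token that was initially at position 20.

18

Track the token's position through each in-shuffle:
20 → 16 → 8 → 17 → 10 → 21 → 18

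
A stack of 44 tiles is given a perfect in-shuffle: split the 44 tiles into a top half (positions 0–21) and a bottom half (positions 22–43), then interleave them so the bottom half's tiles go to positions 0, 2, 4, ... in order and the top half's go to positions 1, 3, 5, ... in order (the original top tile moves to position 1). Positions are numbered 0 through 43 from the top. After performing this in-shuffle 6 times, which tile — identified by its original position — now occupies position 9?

Work backwards from position 9, undoing one in-shuffle at a time:
9 ← 4 ← 24 ← 34 ← 39 ← 19 ← 9
So the tile now at position 9 started at position 9.

9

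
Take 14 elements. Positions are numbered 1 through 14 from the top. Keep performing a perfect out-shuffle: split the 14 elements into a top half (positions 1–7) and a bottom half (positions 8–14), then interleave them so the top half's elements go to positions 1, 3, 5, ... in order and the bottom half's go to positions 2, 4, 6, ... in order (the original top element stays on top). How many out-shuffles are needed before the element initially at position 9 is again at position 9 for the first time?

12

Follow position 9 under repeated out-shuffles:
9 → 4 → 7 → 13 → 12 → 10 → 6 → 11 → 8 → 2 → 3 → 5 → 9
It first returns after 12 out-shuffles.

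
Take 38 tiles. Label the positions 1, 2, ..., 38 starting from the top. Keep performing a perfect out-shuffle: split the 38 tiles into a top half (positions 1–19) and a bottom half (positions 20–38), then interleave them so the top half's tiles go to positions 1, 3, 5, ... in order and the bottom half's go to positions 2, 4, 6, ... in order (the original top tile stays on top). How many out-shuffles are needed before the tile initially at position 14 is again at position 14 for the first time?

Follow position 14 under repeated out-shuffles:
14 → 27 → 16 → 31 → 24 → 10 → 19 → 37 → ... → 14 (length 36)
It first returns after 36 out-shuffles.

36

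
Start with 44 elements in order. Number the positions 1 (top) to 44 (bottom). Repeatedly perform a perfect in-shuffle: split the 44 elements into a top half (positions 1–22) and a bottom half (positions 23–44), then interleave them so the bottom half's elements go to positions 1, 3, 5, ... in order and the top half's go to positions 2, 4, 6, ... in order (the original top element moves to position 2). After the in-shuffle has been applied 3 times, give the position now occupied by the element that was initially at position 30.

15

Track the element's position through each in-shuffle:
30 → 15 → 30 → 15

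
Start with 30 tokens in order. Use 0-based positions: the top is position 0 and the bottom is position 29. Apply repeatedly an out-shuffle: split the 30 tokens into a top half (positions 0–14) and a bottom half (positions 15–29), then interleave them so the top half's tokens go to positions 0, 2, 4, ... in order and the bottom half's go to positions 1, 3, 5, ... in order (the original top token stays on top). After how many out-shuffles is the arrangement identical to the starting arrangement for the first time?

28

The out-shuffle permutes the 30 positions with cycle lengths [1, 1, 28].
Every token is home exactly when every cycle has completed a whole number of laps, i.e. after lcm(1, 28) = 28 out-shuffles.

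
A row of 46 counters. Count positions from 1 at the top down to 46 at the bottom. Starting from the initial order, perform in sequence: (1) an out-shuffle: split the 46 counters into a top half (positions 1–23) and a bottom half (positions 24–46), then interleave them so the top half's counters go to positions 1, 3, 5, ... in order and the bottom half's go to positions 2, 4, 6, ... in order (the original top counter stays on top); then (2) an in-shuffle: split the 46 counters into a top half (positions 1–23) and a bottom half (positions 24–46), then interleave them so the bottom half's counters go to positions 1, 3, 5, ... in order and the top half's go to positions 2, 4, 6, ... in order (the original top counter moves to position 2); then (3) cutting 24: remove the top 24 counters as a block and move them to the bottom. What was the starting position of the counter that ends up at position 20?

34

Undo the operations in reverse order, starting from position 20:
  undo op 3 (cut 24): 20 ← 44
  undo op 2 (in-shuffle, from top half): 44 ← 22
  undo op 1 (out-shuffle, from bottom half): 22 ← 34
So the counter at position 20 came from original position 34.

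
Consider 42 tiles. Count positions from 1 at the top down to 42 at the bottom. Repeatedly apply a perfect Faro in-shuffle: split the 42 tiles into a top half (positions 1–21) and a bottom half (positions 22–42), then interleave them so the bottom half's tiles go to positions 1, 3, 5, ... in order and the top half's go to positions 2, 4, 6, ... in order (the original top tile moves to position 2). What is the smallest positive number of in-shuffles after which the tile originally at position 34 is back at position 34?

14

Follow position 34 under repeated in-shuffles:
34 → 25 → 7 → 14 → 28 → 13 → 26 → 9 → 18 → 36 → 29 → 15 → 30 → 17 → 34
It first returns after 14 in-shuffles.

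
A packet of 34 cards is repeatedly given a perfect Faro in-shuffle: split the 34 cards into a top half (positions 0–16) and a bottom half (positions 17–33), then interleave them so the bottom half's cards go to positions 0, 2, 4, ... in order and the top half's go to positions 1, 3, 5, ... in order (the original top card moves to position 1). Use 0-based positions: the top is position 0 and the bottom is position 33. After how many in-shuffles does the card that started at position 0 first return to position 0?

Follow position 0 under repeated in-shuffles:
0 → 1 → 3 → 7 → 15 → 31 → 28 → 22 → 10 → 21 → 8 → 17 → 0
It first returns after 12 in-shuffles.

12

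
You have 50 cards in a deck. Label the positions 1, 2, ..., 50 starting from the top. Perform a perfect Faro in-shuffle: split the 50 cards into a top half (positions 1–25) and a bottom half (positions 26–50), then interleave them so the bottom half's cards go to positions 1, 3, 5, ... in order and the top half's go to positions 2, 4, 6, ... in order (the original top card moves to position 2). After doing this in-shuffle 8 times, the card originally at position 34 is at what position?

Track the card's position through each in-shuffle:
34 → 17 → 34 → 17 → 34 → 17 → 34 → 17 → 34

34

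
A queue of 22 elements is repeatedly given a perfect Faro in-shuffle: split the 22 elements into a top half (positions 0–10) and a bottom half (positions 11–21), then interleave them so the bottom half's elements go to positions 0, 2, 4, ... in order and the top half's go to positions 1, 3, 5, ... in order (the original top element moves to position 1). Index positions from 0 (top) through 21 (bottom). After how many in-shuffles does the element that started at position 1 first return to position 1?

Follow position 1 under repeated in-shuffles:
1 → 3 → 7 → 15 → 8 → 17 → 12 → 2 → 5 → 11 → 0 → 1
It first returns after 11 in-shuffles.

11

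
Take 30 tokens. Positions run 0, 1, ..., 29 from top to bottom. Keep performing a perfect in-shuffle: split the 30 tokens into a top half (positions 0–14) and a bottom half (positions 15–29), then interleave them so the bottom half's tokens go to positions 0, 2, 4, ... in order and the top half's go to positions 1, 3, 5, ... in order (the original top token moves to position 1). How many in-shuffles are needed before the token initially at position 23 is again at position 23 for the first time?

5

Follow position 23 under repeated in-shuffles:
23 → 16 → 2 → 5 → 11 → 23
It first returns after 5 in-shuffles.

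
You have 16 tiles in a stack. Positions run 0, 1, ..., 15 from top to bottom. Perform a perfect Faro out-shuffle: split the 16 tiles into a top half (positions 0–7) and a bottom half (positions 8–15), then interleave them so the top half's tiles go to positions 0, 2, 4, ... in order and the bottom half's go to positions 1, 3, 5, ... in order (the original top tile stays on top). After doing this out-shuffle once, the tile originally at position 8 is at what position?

1

Track the tile's position through each out-shuffle:
8 → 1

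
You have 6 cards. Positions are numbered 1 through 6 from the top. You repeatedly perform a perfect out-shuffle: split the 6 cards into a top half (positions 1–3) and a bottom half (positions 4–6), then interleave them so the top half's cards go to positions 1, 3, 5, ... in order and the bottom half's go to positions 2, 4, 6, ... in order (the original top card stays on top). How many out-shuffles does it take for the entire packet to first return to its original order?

4

The out-shuffle permutes the 6 positions with cycle lengths [1, 1, 4].
Every card is home exactly when every cycle has completed a whole number of laps, i.e. after lcm(1, 4) = 4 out-shuffles.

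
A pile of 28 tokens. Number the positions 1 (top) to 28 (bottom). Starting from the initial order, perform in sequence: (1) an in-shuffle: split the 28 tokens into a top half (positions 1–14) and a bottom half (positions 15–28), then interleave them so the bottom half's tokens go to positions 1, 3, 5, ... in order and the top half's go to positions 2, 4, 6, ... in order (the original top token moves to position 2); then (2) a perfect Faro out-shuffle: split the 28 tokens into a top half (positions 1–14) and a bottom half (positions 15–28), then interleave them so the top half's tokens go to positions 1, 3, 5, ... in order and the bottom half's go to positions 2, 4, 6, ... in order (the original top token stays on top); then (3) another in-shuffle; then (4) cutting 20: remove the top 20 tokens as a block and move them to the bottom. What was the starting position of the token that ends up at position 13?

Undo the operations in reverse order, starting from position 13:
  undo op 4 (cut 20): 13 ← 5
  undo op 3 (in-shuffle, from bottom half): 5 ← 17
  undo op 2 (out-shuffle, from top half): 17 ← 9
  undo op 1 (in-shuffle, from bottom half): 9 ← 19
So the token at position 13 came from original position 19.

19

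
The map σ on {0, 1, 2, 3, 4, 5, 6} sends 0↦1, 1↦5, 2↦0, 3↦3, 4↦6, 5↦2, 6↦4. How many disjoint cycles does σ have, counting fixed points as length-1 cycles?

3

Cycle decomposition: (0 1 5 2) (3) (4 6).
3 cycles.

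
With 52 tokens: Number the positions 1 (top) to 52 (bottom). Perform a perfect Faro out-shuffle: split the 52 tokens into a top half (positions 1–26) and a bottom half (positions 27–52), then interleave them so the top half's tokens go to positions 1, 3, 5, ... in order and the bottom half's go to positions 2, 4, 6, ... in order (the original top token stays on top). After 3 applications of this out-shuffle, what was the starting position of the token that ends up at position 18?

35

Work backwards from position 18, undoing one out-shuffle at a time:
18 ← 35 ← 18 ← 35
So the token now at position 18 started at position 35.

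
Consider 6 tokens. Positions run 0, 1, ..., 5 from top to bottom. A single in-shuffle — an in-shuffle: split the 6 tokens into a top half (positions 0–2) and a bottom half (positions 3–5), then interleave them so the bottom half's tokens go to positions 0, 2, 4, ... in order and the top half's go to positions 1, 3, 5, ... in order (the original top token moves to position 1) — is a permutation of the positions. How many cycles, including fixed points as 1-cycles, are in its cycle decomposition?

Trace each unvisited position around until it returns:
(0 1 3) (2 5 4)
2 cycles in total.

2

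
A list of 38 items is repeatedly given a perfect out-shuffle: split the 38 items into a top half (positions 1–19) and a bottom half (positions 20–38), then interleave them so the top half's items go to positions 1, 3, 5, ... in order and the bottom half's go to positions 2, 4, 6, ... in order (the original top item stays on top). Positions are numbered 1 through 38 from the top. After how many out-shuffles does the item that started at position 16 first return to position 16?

36

Follow position 16 under repeated out-shuffles:
16 → 31 → 24 → 10 → 19 → 37 → 36 → 34 → ... → 16 (length 36)
It first returns after 36 out-shuffles.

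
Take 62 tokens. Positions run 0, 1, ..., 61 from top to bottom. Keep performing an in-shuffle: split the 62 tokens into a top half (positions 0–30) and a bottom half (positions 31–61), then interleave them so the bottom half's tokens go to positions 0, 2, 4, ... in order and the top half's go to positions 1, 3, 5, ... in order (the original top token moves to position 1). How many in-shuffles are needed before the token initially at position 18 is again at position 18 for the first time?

6

Follow position 18 under repeated in-shuffles:
18 → 37 → 12 → 25 → 51 → 40 → 18
It first returns after 6 in-shuffles.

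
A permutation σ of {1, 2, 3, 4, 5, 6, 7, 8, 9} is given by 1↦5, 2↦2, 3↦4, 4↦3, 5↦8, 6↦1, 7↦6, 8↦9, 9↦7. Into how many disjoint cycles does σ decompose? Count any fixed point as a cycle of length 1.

Cycle decomposition: (1 5 8 9 7 6) (2) (3 4).
3 cycles.

3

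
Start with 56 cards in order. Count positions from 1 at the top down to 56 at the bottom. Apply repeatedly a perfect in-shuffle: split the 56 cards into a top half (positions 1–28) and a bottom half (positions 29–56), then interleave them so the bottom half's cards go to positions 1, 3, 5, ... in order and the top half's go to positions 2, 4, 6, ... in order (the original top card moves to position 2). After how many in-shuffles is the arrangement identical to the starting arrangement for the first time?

The in-shuffle permutes the 56 positions with cycle lengths [2, 18, 18, 18].
Every card is home exactly when every cycle has completed a whole number of laps, i.e. after lcm(2, 18) = 18 in-shuffles.

18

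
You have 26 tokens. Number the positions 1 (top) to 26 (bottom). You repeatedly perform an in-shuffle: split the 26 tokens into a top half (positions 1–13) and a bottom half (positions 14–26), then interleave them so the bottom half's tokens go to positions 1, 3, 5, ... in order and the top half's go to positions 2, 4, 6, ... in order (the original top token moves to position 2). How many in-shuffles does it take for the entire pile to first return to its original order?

18

The in-shuffle permutes the 26 positions with cycle lengths [2, 6, 18].
Every token is home exactly when every cycle has completed a whole number of laps, i.e. after lcm(2, 6, 18) = 18 in-shuffles.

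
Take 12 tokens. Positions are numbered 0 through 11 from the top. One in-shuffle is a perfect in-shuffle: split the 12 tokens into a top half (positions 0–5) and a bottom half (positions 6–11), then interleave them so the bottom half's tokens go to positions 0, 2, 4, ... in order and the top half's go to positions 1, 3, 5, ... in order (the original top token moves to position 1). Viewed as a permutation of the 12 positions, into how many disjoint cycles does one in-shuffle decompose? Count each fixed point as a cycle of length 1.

1

Trace each unvisited position around until it returns:
(0 1 3 7 2 5 ... len 12)
1 cycle in total.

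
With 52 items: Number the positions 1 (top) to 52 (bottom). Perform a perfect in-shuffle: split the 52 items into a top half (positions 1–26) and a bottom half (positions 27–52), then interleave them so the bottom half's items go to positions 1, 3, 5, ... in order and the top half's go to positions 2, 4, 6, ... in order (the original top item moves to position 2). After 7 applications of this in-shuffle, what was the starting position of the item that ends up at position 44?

Work backwards from position 44, undoing one in-shuffle at a time:
44 ← 22 ← 11 ← 32 ← 16 ← 8 ← 4 ← 2
So the item now at position 44 started at position 2.

2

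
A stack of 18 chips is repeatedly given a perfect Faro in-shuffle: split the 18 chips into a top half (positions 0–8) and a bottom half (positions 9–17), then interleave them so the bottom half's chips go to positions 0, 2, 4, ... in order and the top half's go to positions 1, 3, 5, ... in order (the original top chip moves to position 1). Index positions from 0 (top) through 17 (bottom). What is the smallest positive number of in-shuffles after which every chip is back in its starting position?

The in-shuffle permutes the 18 positions with cycle lengths [18].
Every chip is home exactly when every cycle has completed a whole number of laps, i.e. after lcm(18) = 18 in-shuffles.

18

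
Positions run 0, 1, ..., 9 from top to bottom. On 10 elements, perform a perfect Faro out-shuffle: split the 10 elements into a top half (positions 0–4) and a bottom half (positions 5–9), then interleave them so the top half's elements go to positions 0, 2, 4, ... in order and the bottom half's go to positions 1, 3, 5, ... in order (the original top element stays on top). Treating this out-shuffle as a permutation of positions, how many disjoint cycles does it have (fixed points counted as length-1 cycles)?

Trace each unvisited position around until it returns:
(0) (1 2 4 8 7 5) (3 6) (9)
4 cycles in total.

4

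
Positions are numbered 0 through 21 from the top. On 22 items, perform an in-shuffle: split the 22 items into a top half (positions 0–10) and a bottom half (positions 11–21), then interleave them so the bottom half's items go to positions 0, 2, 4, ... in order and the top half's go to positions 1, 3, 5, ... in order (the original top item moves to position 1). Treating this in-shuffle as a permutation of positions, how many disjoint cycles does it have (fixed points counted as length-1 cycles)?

2

Trace each unvisited position around until it returns:
(0 1 3 7 15 8 ... len 11) (4 9 19 16 10 21 ... len 11)
2 cycles in total.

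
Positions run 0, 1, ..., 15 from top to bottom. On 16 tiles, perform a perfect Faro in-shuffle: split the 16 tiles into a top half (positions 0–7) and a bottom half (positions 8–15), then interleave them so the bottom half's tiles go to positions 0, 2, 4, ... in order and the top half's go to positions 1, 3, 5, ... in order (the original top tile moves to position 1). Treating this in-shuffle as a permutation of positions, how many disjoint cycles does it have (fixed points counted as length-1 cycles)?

2

Trace each unvisited position around until it returns:
(0 1 3 7 15 14 12 8) (2 5 11 6 13 10 4 9)
2 cycles in total.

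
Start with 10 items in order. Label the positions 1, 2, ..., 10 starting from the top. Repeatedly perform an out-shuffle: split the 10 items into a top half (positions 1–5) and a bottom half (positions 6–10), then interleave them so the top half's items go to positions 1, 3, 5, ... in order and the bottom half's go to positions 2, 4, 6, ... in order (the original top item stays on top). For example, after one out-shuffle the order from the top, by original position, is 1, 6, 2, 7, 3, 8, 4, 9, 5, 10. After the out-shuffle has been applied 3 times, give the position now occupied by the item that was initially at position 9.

2

Track the item's position through each out-shuffle:
9 → 8 → 6 → 2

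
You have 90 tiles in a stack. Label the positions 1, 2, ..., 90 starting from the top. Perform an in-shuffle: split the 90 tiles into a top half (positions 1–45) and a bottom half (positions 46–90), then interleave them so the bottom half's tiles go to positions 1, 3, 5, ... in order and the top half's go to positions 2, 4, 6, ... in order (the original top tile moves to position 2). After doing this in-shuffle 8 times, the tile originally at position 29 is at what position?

53

Track the tile's position through each in-shuffle:
29 → 58 → 25 → 50 → 9 → 18 → 36 → 72 → 53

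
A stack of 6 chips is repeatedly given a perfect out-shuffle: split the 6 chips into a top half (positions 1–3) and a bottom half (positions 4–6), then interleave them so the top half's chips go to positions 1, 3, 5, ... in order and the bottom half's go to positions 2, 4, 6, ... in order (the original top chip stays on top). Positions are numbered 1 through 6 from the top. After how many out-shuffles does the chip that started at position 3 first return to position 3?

4

Follow position 3 under repeated out-shuffles:
3 → 5 → 4 → 2 → 3
It first returns after 4 out-shuffles.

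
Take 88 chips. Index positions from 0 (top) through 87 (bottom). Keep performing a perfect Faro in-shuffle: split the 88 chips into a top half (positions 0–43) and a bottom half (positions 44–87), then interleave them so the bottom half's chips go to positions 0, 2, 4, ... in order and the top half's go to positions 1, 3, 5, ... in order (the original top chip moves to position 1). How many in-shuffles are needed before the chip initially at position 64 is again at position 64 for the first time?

11

Follow position 64 under repeated in-shuffles:
64 → 40 → 81 → 74 → 60 → 32 → 65 → 42 → 85 → 82 → 76 → 64
It first returns after 11 in-shuffles.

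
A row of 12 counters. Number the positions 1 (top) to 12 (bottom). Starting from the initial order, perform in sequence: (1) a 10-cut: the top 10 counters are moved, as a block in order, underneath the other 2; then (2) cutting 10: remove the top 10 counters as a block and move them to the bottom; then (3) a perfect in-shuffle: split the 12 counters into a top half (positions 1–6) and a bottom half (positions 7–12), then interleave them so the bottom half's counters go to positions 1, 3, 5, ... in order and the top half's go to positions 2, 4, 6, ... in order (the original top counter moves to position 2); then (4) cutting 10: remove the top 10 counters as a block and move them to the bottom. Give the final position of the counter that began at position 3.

Track the counter from position 3 forward through each operation:
  after op 1 (cut 10): 3 → 5
  after op 2 (cut 10): 5 → 7
  after op 3 (in-shuffle): 7 → 1
  after op 4 (cut 10): 1 → 3

3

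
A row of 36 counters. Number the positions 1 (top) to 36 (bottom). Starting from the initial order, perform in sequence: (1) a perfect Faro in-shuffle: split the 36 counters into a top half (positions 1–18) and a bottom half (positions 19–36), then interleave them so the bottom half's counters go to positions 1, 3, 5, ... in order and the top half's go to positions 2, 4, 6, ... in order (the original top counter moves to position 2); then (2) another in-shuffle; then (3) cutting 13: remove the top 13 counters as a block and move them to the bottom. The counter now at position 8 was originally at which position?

33

Undo the operations in reverse order, starting from position 8:
  undo op 3 (cut 13): 8 ← 21
  undo op 2 (in-shuffle, from bottom half): 21 ← 29
  undo op 1 (in-shuffle, from bottom half): 29 ← 33
So the counter at position 8 came from original position 33.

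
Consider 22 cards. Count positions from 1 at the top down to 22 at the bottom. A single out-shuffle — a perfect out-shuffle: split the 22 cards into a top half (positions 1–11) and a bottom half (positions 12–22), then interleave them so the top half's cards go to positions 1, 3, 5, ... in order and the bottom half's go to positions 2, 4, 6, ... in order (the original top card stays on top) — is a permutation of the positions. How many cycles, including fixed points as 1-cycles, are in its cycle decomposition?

Trace each unvisited position around until it returns:
(1) (2 3 5 9 17 12) (4 7 13) (6 11 21 20 18 14) (8 15) (10 19 16) (22)
7 cycles in total.

7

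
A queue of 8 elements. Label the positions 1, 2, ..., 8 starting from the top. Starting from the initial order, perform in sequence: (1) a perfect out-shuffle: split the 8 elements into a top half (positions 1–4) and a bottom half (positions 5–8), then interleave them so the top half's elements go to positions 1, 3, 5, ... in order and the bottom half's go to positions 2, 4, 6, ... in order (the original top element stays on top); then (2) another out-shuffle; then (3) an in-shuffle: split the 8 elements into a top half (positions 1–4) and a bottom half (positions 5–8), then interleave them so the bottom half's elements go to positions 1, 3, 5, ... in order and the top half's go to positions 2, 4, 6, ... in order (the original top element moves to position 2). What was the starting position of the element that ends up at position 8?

Undo the operations in reverse order, starting from position 8:
  undo op 3 (in-shuffle, from top half): 8 ← 4
  undo op 2 (out-shuffle, from bottom half): 4 ← 6
  undo op 1 (out-shuffle, from bottom half): 6 ← 7
So the element at position 8 came from original position 7.

7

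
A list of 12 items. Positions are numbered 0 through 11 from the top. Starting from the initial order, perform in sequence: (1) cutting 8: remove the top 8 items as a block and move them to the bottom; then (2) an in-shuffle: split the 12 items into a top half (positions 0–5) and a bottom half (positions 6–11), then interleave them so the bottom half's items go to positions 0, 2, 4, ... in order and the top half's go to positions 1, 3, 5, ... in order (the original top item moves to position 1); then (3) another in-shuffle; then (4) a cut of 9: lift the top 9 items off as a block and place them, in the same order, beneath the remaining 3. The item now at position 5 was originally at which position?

11

Undo the operations in reverse order, starting from position 5:
  undo op 4 (cut 9): 5 ← 2
  undo op 3 (in-shuffle, from bottom half): 2 ← 7
  undo op 2 (in-shuffle, from top half): 7 ← 3
  undo op 1 (cut 8): 3 ← 11
So the item at position 5 came from original position 11.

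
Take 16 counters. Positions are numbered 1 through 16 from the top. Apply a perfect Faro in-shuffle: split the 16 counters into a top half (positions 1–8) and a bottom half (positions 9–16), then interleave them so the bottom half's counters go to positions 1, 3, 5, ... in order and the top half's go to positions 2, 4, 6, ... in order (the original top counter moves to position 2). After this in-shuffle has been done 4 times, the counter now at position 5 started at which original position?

12

Work backwards from position 5, undoing one in-shuffle at a time:
5 ← 11 ← 14 ← 7 ← 12
So the counter now at position 5 started at position 12.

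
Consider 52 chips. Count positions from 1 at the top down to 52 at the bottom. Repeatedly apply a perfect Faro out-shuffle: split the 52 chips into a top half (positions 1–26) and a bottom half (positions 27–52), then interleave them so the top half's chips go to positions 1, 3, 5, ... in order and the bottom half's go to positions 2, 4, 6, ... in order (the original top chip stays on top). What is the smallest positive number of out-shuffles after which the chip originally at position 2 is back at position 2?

8

Follow position 2 under repeated out-shuffles:
2 → 3 → 5 → 9 → 17 → 33 → 14 → 27 → 2
It first returns after 8 out-shuffles.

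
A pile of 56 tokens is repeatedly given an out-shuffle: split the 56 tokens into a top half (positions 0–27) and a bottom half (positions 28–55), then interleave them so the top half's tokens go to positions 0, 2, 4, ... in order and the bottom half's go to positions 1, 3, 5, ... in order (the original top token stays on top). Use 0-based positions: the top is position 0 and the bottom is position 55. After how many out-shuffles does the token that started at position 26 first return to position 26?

Follow position 26 under repeated out-shuffles:
26 → 52 → 49 → 43 → 31 → 7 → 14 → 28 → 1 → 2 → 4 → 8 → 16 → 32 → 9 → 18 → 36 → 17 → 34 → 13 → 26
It first returns after 20 out-shuffles.

20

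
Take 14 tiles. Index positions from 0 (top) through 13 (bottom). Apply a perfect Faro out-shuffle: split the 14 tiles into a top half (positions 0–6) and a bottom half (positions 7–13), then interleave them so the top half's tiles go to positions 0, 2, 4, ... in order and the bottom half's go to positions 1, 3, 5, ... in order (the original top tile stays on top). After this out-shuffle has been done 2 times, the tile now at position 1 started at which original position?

Work backwards from position 1, undoing one out-shuffle at a time:
1 ← 7 ← 10
So the tile now at position 1 started at position 10.

10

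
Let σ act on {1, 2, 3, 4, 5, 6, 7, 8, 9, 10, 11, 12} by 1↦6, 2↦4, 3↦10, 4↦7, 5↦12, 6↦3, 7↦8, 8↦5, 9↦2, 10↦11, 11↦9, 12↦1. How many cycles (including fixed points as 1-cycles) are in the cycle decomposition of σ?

Cycle decomposition: (1 6 3 10 11 9 2 4 7 8 5 12).
1 cycle.

1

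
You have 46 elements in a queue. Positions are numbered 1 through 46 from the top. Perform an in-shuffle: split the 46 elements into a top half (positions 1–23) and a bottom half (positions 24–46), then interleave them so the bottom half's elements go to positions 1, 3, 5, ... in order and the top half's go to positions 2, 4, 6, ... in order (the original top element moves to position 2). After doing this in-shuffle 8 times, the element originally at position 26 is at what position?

29

Track the element's position through each in-shuffle:
26 → 5 → 10 → 20 → 40 → 33 → 19 → 38 → 29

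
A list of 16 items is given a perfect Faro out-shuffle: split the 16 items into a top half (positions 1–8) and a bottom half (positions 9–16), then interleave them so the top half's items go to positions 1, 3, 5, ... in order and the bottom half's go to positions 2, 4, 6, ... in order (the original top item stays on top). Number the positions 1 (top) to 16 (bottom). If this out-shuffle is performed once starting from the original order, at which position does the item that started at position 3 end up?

5

Track the item's position through each out-shuffle:
3 → 5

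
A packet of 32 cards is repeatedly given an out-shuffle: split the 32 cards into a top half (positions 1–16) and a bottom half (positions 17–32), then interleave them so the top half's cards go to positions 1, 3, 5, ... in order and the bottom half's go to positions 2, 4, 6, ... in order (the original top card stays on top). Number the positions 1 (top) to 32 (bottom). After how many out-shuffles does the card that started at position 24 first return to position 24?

Follow position 24 under repeated out-shuffles:
24 → 16 → 31 → 30 → 28 → 24
It first returns after 5 out-shuffles.

5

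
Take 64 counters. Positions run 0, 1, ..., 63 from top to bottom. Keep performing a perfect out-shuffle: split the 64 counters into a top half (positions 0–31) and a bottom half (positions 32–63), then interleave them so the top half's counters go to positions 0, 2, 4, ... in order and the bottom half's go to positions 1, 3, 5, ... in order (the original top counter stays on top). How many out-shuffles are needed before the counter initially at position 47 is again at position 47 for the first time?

Follow position 47 under repeated out-shuffles:
47 → 31 → 62 → 61 → 59 → 55 → 47
It first returns after 6 out-shuffles.

6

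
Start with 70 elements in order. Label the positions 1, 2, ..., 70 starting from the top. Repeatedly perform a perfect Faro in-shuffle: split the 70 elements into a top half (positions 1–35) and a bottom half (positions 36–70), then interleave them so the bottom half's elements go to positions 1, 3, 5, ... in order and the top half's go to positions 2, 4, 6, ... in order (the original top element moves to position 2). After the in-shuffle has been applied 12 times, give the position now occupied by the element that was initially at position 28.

Track the element's position through each in-shuffle:
28 → 56 → 41 → 11 → 22 → 44 → 17 → 34 → 68 → 65 → 59 → 47 → 23

23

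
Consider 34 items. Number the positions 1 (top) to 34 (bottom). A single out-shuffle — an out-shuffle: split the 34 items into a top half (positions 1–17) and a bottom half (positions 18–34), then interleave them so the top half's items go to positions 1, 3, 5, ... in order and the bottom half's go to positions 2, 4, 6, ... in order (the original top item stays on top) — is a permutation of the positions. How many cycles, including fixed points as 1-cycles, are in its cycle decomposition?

Trace each unvisited position around until it returns:
(1) (2 3 5 9 17 33 32 30 26 18) (4 7 13 25 16 31 28 22 10 19) (6 11 21 8 15 29 24 14 27 20) (12 23) (34)
6 cycles in total.

6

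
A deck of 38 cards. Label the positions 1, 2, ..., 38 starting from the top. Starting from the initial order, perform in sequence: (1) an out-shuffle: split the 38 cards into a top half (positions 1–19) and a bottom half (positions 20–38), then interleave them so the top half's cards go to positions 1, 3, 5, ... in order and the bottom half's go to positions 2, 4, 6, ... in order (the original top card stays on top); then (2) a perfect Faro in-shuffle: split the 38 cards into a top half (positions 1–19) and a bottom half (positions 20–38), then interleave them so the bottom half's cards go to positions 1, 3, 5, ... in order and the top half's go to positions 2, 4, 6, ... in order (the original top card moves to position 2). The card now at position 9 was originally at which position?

Undo the operations in reverse order, starting from position 9:
  undo op 2 (in-shuffle, from bottom half): 9 ← 24
  undo op 1 (out-shuffle, from bottom half): 24 ← 31
So the card at position 9 came from original position 31.

31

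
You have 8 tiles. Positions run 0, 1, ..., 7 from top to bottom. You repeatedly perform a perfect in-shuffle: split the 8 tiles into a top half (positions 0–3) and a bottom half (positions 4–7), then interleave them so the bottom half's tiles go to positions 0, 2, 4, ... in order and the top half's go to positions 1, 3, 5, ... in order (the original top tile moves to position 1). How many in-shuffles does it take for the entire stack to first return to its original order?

6

The in-shuffle permutes the 8 positions with cycle lengths [2, 6].
Every tile is home exactly when every cycle has completed a whole number of laps, i.e. after lcm(2, 6) = 6 in-shuffles.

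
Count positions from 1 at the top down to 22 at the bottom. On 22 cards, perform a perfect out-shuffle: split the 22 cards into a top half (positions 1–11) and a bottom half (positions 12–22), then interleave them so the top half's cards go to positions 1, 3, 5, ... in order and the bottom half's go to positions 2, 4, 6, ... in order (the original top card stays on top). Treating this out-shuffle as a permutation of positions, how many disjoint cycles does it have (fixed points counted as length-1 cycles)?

7

Trace each unvisited position around until it returns:
(1) (2 3 5 9 17 12) (4 7 13) (6 11 21 20 18 14) (8 15) (10 19 16) (22)
7 cycles in total.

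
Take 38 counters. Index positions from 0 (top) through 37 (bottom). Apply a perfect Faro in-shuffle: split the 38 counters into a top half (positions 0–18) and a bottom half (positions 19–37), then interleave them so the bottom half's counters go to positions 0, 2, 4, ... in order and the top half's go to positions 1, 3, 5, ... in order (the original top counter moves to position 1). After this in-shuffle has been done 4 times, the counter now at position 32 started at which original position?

23

Work backwards from position 32, undoing one in-shuffle at a time:
32 ← 35 ← 17 ← 8 ← 23
So the counter now at position 32 started at position 23.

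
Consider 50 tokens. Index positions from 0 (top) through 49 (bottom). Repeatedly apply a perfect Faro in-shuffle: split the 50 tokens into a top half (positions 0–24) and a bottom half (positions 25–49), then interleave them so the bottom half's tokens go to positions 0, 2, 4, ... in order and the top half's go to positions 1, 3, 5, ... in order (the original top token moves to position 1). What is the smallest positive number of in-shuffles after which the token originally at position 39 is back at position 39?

8

Follow position 39 under repeated in-shuffles:
39 → 28 → 6 → 13 → 27 → 4 → 9 → 19 → 39
It first returns after 8 in-shuffles.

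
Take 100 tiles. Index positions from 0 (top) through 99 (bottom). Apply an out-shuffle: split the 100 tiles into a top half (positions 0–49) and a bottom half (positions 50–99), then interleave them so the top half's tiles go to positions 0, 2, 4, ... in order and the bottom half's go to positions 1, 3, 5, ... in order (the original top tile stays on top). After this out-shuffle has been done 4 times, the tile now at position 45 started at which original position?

9

Work backwards from position 45, undoing one out-shuffle at a time:
45 ← 72 ← 36 ← 18 ← 9
So the tile now at position 45 started at position 9.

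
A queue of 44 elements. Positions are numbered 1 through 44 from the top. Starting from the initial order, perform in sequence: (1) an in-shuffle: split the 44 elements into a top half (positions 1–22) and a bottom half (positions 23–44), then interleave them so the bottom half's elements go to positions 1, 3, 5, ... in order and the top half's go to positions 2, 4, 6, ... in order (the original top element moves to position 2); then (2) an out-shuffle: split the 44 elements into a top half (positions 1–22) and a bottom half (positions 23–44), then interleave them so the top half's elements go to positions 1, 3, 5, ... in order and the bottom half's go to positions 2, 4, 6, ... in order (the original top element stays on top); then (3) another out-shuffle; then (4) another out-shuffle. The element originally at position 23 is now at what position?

1

Track the element from position 23 forward through each operation:
  after op 1 (in-shuffle): 23 → 1
  after op 2 (out-shuffle): 1 → 1
  after op 3 (out-shuffle): 1 → 1
  after op 4 (out-shuffle): 1 → 1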